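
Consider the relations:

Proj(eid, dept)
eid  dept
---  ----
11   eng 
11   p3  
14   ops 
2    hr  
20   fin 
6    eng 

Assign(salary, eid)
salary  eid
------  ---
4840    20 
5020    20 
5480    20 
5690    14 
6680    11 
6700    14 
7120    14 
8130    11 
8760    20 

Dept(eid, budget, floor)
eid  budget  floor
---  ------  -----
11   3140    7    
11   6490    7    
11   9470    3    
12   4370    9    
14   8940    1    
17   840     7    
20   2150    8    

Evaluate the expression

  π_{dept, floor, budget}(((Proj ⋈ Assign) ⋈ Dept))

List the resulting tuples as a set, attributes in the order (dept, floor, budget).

Joining Proj and Assign on eid yields {(11, eng, 6680), (11, eng, 8130), (11, p3, 6680), (11, p3, 8130), (14, ops, 5690), (14, ops, 6700), (14, ops, 7120), (20, fin, 4840), (20, fin, 5020), (20, fin, 5480), (20, fin, 8760)}.
Joining (Proj ⋈ Assign) and Dept on eid yields {(11, eng, 6680, 3140, 7), (11, eng, 6680, 6490, 7), (11, eng, 6680, 9470, 3), (11, eng, 8130, 3140, 7), (11, eng, 8130, 6490, 7), (11, eng, 8130, 9470, 3), (11, p3, 6680, 3140, 7), (11, p3, 6680, 6490, 7), (11, p3, 6680, 9470, 3), (11, p3, 8130, 3140, 7), (11, p3, 8130, 6490, 7), (11, p3, 8130, 9470, 3), (14, ops, 5690, 8940, 1), (14, ops, 6700, 8940, 1), (14, ops, 7120, 8940, 1), (20, fin, 4840, 2150, 8), (20, fin, 5020, 2150, 8), (20, fin, 5480, 2150, 8), (20, fin, 8760, 2150, 8)}.
π[dept, floor, budget]: project onto (dept, floor, budget) (11 duplicate(s) eliminated) → {(eng, 3, 9470), (eng, 7, 3140), (eng, 7, 6490), (fin, 8, 2150), (ops, 1, 8940), (p3, 3, 9470), (p3, 7, 3140), (p3, 7, 6490)}

{(eng, 3, 9470), (eng, 7, 3140), (eng, 7, 6490), (fin, 8, 2150), (ops, 1, 8940), (p3, 3, 9470), (p3, 7, 3140), (p3, 7, 6490)}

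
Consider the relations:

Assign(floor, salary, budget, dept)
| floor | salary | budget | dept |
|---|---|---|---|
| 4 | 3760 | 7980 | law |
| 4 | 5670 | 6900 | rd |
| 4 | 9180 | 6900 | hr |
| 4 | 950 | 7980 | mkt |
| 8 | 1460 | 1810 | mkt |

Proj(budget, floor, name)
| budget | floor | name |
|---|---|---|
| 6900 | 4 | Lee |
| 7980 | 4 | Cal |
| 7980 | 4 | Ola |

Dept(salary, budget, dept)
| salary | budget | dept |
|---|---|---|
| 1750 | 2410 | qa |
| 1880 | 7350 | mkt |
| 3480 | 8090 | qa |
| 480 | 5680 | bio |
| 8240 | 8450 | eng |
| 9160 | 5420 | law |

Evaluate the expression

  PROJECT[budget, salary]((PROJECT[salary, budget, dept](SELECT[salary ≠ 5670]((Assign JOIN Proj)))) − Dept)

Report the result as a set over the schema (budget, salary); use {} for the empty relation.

{(6900, 9180), (7980, 3760), (7980, 950)}

Assign ⋈ Proj (natural join on floor, budget): {(4, 3760, 7980, law, Cal), (4, 3760, 7980, law, Ola), (4, 5670, 6900, rd, Lee), (4, 9180, 6900, hr, Lee), (4, 950, 7980, mkt, Cal), (4, 950, 7980, mkt, Ola)}
Filtering on salary ≠ 5670 leaves {(4, 3760, 7980, law, Cal), (4, 3760, 7980, law, Ola), (4, 9180, 6900, hr, Lee), (4, 950, 7980, mkt, Cal), (4, 950, 7980, mkt, Ola)}.
π[salary, budget, dept]: project onto (salary, budget, dept) (2 duplicate(s) eliminated) → {(3760, 7980, law), (9180, 6900, hr), (950, 7980, mkt)}
Taking the difference: {(3760, 7980, law), (9180, 6900, hr), (950, 7980, mkt)}
π[budget, salary]: project onto (budget, salary) → {(6900, 9180), (7980, 3760), (7980, 950)}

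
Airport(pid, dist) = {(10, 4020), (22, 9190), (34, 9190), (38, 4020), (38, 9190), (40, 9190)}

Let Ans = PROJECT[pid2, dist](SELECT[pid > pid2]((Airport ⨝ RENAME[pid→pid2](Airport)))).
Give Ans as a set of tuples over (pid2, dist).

ρ[pid→pid2]: schema becomes (pid2, dist); tuples unchanged.
Natural join on dist: {(10, 4020, 10), (10, 4020, 38), (22, 9190, 22), (22, 9190, 34), (22, 9190, 38), (22, 9190, 40), (34, 9190, 22), (34, 9190, 34), (34, 9190, 38), (34, 9190, 40), (38, 4020, 10), (38, 4020, 38), (38, 9190, 22), (38, 9190, 34), (38, 9190, 38), (38, 9190, 40), (40, 9190, 22), (40, 9190, 34), (40, 9190, 38), (40, 9190, 40)}
σ[pid > pid2]: keep tuples satisfying pid > pid2 → {(34, 9190, 22), (38, 4020, 10), (38, 9190, 22), (38, 9190, 34), (40, 9190, 22), (40, 9190, 34), (40, 9190, 38)}
Keep only column(s) pid2, dist (3 duplicate(s) eliminated): {(10, 4020), (22, 9190), (34, 9190), (38, 9190)}

{(10, 4020), (22, 9190), (34, 9190), (38, 9190)}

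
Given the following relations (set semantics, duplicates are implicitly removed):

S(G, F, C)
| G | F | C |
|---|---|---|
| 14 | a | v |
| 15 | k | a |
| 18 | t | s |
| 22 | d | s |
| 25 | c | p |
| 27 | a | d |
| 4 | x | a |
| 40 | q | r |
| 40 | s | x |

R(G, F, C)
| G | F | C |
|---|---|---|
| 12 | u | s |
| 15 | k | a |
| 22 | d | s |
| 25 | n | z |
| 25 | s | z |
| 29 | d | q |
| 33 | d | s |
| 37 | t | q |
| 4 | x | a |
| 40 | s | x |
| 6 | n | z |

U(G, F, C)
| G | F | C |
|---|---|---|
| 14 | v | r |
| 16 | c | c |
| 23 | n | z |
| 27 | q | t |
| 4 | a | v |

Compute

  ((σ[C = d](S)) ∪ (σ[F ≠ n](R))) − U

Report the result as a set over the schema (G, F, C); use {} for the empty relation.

{(12, u, s), (15, k, a), (22, d, s), (25, s, z), (27, a, d), (29, d, q), (33, d, s), (37, t, q), (4, x, a), (40, s, x)}

Selection C = d: {(27, a, d)}
Selection F ≠ n: {(12, u, s), (15, k, a), (22, d, s), (25, s, z), (29, d, q), (33, d, s), (37, t, q), (4, x, a), (40, s, x)}
Union: {(27, a, d)} with {(12, u, s), (15, k, a), (22, d, s), (25, s, z), (29, d, q), (33, d, s), (37, t, q), (4, x, a), (40, s, x)} → {(12, u, s), (15, k, a), (22, d, s), (25, s, z), (27, a, d), (29, d, q), (33, d, s), (37, t, q), (4, x, a), (40, s, x)}
Difference: {(12, u, s), (15, k, a), (22, d, s), (25, s, z), (27, a, d), (29, d, q), (33, d, s), (37, t, q), (4, x, a), (40, s, x)} with {(14, v, r), (16, c, c), (23, n, z), (27, q, t), (4, a, v)} → {(12, u, s), (15, k, a), (22, d, s), (25, s, z), (27, a, d), (29, d, q), (33, d, s), (37, t, q), (4, x, a), (40, s, x)}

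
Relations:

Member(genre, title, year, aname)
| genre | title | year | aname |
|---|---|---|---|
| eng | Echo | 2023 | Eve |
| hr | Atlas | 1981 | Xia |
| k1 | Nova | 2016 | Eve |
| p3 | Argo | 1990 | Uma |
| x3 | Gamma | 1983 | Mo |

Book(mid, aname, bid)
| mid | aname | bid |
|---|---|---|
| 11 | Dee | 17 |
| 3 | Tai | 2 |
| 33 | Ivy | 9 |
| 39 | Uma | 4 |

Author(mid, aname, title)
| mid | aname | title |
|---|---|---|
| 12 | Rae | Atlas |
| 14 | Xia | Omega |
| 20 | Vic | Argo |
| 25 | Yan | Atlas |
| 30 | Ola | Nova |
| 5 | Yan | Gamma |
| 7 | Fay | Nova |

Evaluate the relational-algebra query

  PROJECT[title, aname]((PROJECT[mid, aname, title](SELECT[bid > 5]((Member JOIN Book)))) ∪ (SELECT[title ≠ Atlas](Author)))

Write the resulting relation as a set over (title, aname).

{(Argo, Vic), (Gamma, Yan), (Nova, Fay), (Nova, Ola), (Omega, Xia)}

Joining Member and Book on aname yields {(p3, Argo, 1990, Uma, 39, 4)}.
Selection bid > 5: {}
π[mid, aname, title]: project onto (mid, aname, title) → {}
Selection title ≠ Atlas: {(14, Xia, Omega), (20, Vic, Argo), (30, Ola, Nova), (5, Yan, Gamma), (7, Fay, Nova)}
Set union of the two operands is {(14, Xia, Omega), (20, Vic, Argo), (30, Ola, Nova), (5, Yan, Gamma), (7, Fay, Nova)}.
π[title, aname]: project onto (title, aname) → {(Argo, Vic), (Gamma, Yan), (Nova, Fay), (Nova, Ola), (Omega, Xia)}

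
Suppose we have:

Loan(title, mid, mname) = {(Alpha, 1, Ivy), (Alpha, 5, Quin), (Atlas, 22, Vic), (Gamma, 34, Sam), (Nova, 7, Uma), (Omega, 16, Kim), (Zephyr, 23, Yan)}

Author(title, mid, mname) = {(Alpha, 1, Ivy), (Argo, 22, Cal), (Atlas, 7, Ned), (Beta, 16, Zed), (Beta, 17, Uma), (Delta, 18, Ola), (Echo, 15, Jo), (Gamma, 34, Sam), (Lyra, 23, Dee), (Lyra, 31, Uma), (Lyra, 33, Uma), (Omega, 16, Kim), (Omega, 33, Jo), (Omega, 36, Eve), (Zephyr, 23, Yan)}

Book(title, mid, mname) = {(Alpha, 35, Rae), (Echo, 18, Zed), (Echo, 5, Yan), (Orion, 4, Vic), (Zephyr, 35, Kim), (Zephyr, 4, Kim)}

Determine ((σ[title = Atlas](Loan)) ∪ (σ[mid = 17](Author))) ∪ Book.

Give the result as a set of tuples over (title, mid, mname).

Filtering on title = Atlas leaves {(Atlas, 22, Vic)}.
Filtering on mid = 17 leaves {(Beta, 17, Uma)}.
Set union of the two operands is {(Atlas, 22, Vic), (Beta, 17, Uma)}.
Set union of the two operands is {(Alpha, 35, Rae), (Atlas, 22, Vic), (Beta, 17, Uma), (Echo, 18, Zed), (Echo, 5, Yan), (Orion, 4, Vic), (Zephyr, 35, Kim), (Zephyr, 4, Kim)}.

{(Alpha, 35, Rae), (Atlas, 22, Vic), (Beta, 17, Uma), (Echo, 18, Zed), (Echo, 5, Yan), (Orion, 4, Vic), (Zephyr, 35, Kim), (Zephyr, 4, Kim)}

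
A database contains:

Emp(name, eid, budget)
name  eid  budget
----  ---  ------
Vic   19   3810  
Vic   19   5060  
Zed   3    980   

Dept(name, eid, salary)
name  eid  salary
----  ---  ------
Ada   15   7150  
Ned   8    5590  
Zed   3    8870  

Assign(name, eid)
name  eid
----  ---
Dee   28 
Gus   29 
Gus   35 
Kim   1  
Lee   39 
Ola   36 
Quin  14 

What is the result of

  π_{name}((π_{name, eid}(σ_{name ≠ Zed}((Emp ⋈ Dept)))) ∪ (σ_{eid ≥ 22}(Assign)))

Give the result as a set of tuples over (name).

{Dee, Gus, Lee, Ola}

Joining Emp and Dept on name, eid yields {(Zed, 3, 980, 8870)}.
Apply σ_{name ≠ Zed}; surviving tuples: {}
π_{name, eid} gives {}.
Apply σ_{eid ≥ 22}; surviving tuples: {(Dee, 28), (Gus, 29), (Gus, 35), (Lee, 39), (Ola, 36)}
Set union of the two operands is {(Dee, 28), (Gus, 29), (Gus, 35), (Lee, 39), (Ola, 36)}.
π_{name} gives {Dee, Gus, Lee, Ola} (1 duplicate(s) eliminated).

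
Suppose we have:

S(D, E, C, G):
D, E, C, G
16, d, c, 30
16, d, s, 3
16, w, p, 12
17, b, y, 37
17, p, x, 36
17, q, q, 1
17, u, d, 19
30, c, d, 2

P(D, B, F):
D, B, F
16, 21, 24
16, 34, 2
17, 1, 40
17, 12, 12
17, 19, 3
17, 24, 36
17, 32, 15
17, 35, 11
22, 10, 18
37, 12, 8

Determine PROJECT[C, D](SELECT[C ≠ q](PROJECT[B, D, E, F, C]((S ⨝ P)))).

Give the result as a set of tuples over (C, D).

Natural join on D: {(16, d, c, 30, 21, 24), (16, d, c, 30, 34, 2), (16, d, s, 3, 21, 24), (16, d, s, 3, 34, 2), (16, w, p, 12, 21, 24), (16, w, p, 12, 34, 2), (17, b, y, 37, 1, 40), (17, b, y, 37, 12, 12), (17, b, y, 37, 19, 3), (17, b, y, 37, 24, 36), (17, b, y, 37, 32, 15), (17, b, y, 37, 35, 11), (17, p, x, 36, 1, 40), (17, p, x, 36, 12, 12), (17, p, x, 36, 19, 3), (17, p, x, 36, 24, 36), (17, p, x, 36, 32, 15), (17, p, x, 36, 35, 11), (17, q, q, 1, 1, 40), (17, q, q, 1, 12, 12), (17, q, q, 1, 19, 3), (17, q, q, 1, 24, 36), (17, q, q, 1, 32, 15), (17, q, q, 1, 35, 11), (17, u, d, 19, 1, 40), (17, u, d, 19, 12, 12), (17, u, d, 19, 19, 3), (17, u, d, 19, 24, 36), (17, u, d, 19, 32, 15), (17, u, d, 19, 35, 11)}
Projecting to B, D, E, F, C: {(1, 17, b, 40, y), (1, 17, p, 40, x), (1, 17, q, 40, q), (1, 17, u, 40, d), (12, 17, b, 12, y), (12, 17, p, 12, x), (12, 17, q, 12, q), (12, 17, u, 12, d), (19, 17, b, 3, y), (19, 17, p, 3, x), (19, 17, q, 3, q), (19, 17, u, 3, d), (21, 16, d, 24, c), (21, 16, d, 24, s), (21, 16, w, 24, p), (24, 17, b, 36, y), (24, 17, p, 36, x), (24, 17, q, 36, q), (24, 17, u, 36, d), (32, 17, b, 15, y), (32, 17, p, 15, x), (32, 17, q, 15, q), (32, 17, u, 15, d), (34, 16, d, 2, c), (34, 16, d, 2, s), (34, 16, w, 2, p), (35, 17, b, 11, y), (35, 17, p, 11, x), (35, 17, q, 11, q), (35, 17, u, 11, d)}
Apply σ_{C ≠ q}; surviving tuples: {(1, 17, b, 40, y), (1, 17, p, 40, x), (1, 17, u, 40, d), (12, 17, b, 12, y), (12, 17, p, 12, x), (12, 17, u, 12, d), (19, 17, b, 3, y), (19, 17, p, 3, x), (19, 17, u, 3, d), (21, 16, d, 24, c), (21, 16, d, 24, s), (21, 16, w, 24, p), (24, 17, b, 36, y), (24, 17, p, 36, x), (24, 17, u, 36, d), (32, 17, b, 15, y), (32, 17, p, 15, x), (32, 17, u, 15, d), (34, 16, d, 2, c), (34, 16, d, 2, s), (34, 16, w, 2, p), (35, 17, b, 11, y), (35, 17, p, 11, x), (35, 17, u, 11, d)}
Projecting to C, D (18 duplicate(s) eliminated): {(c, 16), (d, 17), (p, 16), (s, 16), (x, 17), (y, 17)}

{(c, 16), (d, 17), (p, 16), (s, 16), (x, 17), (y, 17)}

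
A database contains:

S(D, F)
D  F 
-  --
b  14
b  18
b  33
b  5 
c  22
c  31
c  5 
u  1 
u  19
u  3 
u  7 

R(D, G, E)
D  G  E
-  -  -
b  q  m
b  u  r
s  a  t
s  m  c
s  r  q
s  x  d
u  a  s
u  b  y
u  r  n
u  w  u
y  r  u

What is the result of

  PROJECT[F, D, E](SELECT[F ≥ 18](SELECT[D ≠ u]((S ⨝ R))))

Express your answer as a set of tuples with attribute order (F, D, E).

Joining S and R on D yields {(b, 14, q, m), (b, 14, u, r), (b, 18, q, m), (b, 18, u, r), (b, 33, q, m), (b, 33, u, r), (b, 5, q, m), (b, 5, u, r), (u, 1, a, s), (u, 1, b, y), (u, 1, r, n), (u, 1, w, u), (u, 19, a, s), (u, 19, b, y), (u, 19, r, n), (u, 19, w, u), (u, 3, a, s), (u, 3, b, y), (u, 3, r, n), (u, 3, w, u), (u, 7, a, s), (u, 7, b, y), (u, 7, r, n), (u, 7, w, u)}.
σ[D ≠ u]: keep tuples satisfying D ≠ u → {(b, 14, q, m), (b, 14, u, r), (b, 18, q, m), (b, 18, u, r), (b, 33, q, m), (b, 33, u, r), (b, 5, q, m), (b, 5, u, r)}
σ[F ≥ 18]: keep tuples satisfying F ≥ 18 → {(b, 18, q, m), (b, 18, u, r), (b, 33, q, m), (b, 33, u, r)}
π[F, D, E]: project onto (F, D, E) → {(18, b, m), (18, b, r), (33, b, m), (33, b, r)}

{(18, b, m), (18, b, r), (33, b, m), (33, b, r)}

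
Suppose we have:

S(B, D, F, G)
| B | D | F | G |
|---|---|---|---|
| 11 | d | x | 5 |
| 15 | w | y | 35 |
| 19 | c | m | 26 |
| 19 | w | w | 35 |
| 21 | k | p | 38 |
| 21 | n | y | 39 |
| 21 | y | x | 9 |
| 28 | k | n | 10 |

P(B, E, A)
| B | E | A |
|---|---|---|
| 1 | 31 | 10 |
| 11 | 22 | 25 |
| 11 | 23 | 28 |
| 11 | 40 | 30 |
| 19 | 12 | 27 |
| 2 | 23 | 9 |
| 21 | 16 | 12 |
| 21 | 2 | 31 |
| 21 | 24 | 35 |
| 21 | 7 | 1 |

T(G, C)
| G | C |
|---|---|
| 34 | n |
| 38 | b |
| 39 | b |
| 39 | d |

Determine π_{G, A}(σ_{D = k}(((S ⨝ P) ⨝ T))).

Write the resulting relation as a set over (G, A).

{(38, 1), (38, 12), (38, 31), (38, 35)}

Natural join on B: {(11, d, x, 5, 22, 25), (11, d, x, 5, 23, 28), (11, d, x, 5, 40, 30), (19, c, m, 26, 12, 27), (19, w, w, 35, 12, 27), (21, k, p, 38, 16, 12), (21, k, p, 38, 2, 31), (21, k, p, 38, 24, 35), (21, k, p, 38, 7, 1), (21, n, y, 39, 16, 12), (21, n, y, 39, 2, 31), (21, n, y, 39, 24, 35), (21, n, y, 39, 7, 1), (21, y, x, 9, 16, 12), (21, y, x, 9, 2, 31), (21, y, x, 9, 24, 35), (21, y, x, 9, 7, 1)}
Natural join on G: {(21, k, p, 38, 16, 12, b), (21, k, p, 38, 2, 31, b), (21, k, p, 38, 24, 35, b), (21, k, p, 38, 7, 1, b), (21, n, y, 39, 16, 12, b), (21, n, y, 39, 16, 12, d), (21, n, y, 39, 2, 31, b), (21, n, y, 39, 2, 31, d), (21, n, y, 39, 24, 35, b), (21, n, y, 39, 24, 35, d), (21, n, y, 39, 7, 1, b), (21, n, y, 39, 7, 1, d)}
Apply σ_{D = k}; surviving tuples: {(21, k, p, 38, 16, 12, b), (21, k, p, 38, 2, 31, b), (21, k, p, 38, 24, 35, b), (21, k, p, 38, 7, 1, b)}
Projecting to G, A: {(38, 1), (38, 12), (38, 31), (38, 35)}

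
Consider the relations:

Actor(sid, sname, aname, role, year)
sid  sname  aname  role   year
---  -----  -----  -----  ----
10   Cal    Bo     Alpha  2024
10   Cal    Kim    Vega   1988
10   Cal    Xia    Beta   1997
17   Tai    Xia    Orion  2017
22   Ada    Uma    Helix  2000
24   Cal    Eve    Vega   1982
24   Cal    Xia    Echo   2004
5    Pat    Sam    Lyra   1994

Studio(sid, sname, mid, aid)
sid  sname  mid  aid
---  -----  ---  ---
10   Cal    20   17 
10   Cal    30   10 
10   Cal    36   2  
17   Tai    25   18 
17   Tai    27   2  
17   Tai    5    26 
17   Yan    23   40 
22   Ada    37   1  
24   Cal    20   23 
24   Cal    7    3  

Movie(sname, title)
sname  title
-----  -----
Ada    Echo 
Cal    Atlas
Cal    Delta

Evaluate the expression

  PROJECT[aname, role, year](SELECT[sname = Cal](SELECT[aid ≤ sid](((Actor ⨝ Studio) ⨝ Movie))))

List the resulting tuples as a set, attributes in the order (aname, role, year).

Natural join on sid, sname: {(10, Cal, Bo, Alpha, 2024, 20, 17), (10, Cal, Bo, Alpha, 2024, 30, 10), (10, Cal, Bo, Alpha, 2024, 36, 2), (10, Cal, Kim, Vega, 1988, 20, 17), (10, Cal, Kim, Vega, 1988, 30, 10), (10, Cal, Kim, Vega, 1988, 36, 2), (10, Cal, Xia, Beta, 1997, 20, 17), (10, Cal, Xia, Beta, 1997, 30, 10), (10, Cal, Xia, Beta, 1997, 36, 2), (17, Tai, Xia, Orion, 2017, 25, 18), (17, Tai, Xia, Orion, 2017, 27, 2), (17, Tai, Xia, Orion, 2017, 5, 26), (22, Ada, Uma, Helix, 2000, 37, 1), (24, Cal, Eve, Vega, 1982, 20, 23), (24, Cal, Eve, Vega, 1982, 7, 3), (24, Cal, Xia, Echo, 2004, 20, 23), (24, Cal, Xia, Echo, 2004, 7, 3)}
Natural join on sname: {(10, Cal, Bo, Alpha, 2024, 20, 17, Atlas), (10, Cal, Bo, Alpha, 2024, 20, 17, Delta), (10, Cal, Bo, Alpha, 2024, 30, 10, Atlas), (10, Cal, Bo, Alpha, 2024, 30, 10, Delta), (10, Cal, Bo, Alpha, 2024, 36, 2, Atlas), (10, Cal, Bo, Alpha, 2024, 36, 2, Delta), (10, Cal, Kim, Vega, 1988, 20, 17, Atlas), (10, Cal, Kim, Vega, 1988, 20, 17, Delta), (10, Cal, Kim, Vega, 1988, 30, 10, Atlas), (10, Cal, Kim, Vega, 1988, 30, 10, Delta), (10, Cal, Kim, Vega, 1988, 36, 2, Atlas), (10, Cal, Kim, Vega, 1988, 36, 2, Delta), (10, Cal, Xia, Beta, 1997, 20, 17, Atlas), (10, Cal, Xia, Beta, 1997, 20, 17, Delta), (10, Cal, Xia, Beta, 1997, 30, 10, Atlas), (10, Cal, Xia, Beta, 1997, 30, 10, Delta), (10, Cal, Xia, Beta, 1997, 36, 2, Atlas), (10, Cal, Xia, Beta, 1997, 36, 2, Delta), (22, Ada, Uma, Helix, 2000, 37, 1, Echo), (24, Cal, Eve, Vega, 1982, 20, 23, Atlas), (24, Cal, Eve, Vega, 1982, 20, 23, Delta), (24, Cal, Eve, Vega, 1982, 7, 3, Atlas), (24, Cal, Eve, Vega, 1982, 7, 3, Delta), (24, Cal, Xia, Echo, 2004, 20, 23, Atlas), (24, Cal, Xia, Echo, 2004, 20, 23, Delta), (24, Cal, Xia, Echo, 2004, 7, 3, Atlas), (24, Cal, Xia, Echo, 2004, 7, 3, Delta)}
σ[aid ≤ sid]: keep tuples satisfying aid ≤ sid → {(10, Cal, Bo, Alpha, 2024, 30, 10, Atlas), (10, Cal, Bo, Alpha, 2024, 30, 10, Delta), (10, Cal, Bo, Alpha, 2024, 36, 2, Atlas), (10, Cal, Bo, Alpha, 2024, 36, 2, Delta), (10, Cal, Kim, Vega, 1988, 30, 10, Atlas), (10, Cal, Kim, Vega, 1988, 30, 10, Delta), (10, Cal, Kim, Vega, 1988, 36, 2, Atlas), (10, Cal, Kim, Vega, 1988, 36, 2, Delta), (10, Cal, Xia, Beta, 1997, 30, 10, Atlas), (10, Cal, Xia, Beta, 1997, 30, 10, Delta), (10, Cal, Xia, Beta, 1997, 36, 2, Atlas), (10, Cal, Xia, Beta, 1997, 36, 2, Delta), (22, Ada, Uma, Helix, 2000, 37, 1, Echo), (24, Cal, Eve, Vega, 1982, 20, 23, Atlas), (24, Cal, Eve, Vega, 1982, 20, 23, Delta), (24, Cal, Eve, Vega, 1982, 7, 3, Atlas), (24, Cal, Eve, Vega, 1982, 7, 3, Delta), (24, Cal, Xia, Echo, 2004, 20, 23, Atlas), (24, Cal, Xia, Echo, 2004, 20, 23, Delta), (24, Cal, Xia, Echo, 2004, 7, 3, Atlas), (24, Cal, Xia, Echo, 2004, 7, 3, Delta)}
σ[sname = Cal]: keep tuples satisfying sname = Cal → {(10, Cal, Bo, Alpha, 2024, 30, 10, Atlas), (10, Cal, Bo, Alpha, 2024, 30, 10, Delta), (10, Cal, Bo, Alpha, 2024, 36, 2, Atlas), (10, Cal, Bo, Alpha, 2024, 36, 2, Delta), (10, Cal, Kim, Vega, 1988, 30, 10, Atlas), (10, Cal, Kim, Vega, 1988, 30, 10, Delta), (10, Cal, Kim, Vega, 1988, 36, 2, Atlas), (10, Cal, Kim, Vega, 1988, 36, 2, Delta), (10, Cal, Xia, Beta, 1997, 30, 10, Atlas), (10, Cal, Xia, Beta, 1997, 30, 10, Delta), (10, Cal, Xia, Beta, 1997, 36, 2, Atlas), (10, Cal, Xia, Beta, 1997, 36, 2, Delta), (24, Cal, Eve, Vega, 1982, 20, 23, Atlas), (24, Cal, Eve, Vega, 1982, 20, 23, Delta), (24, Cal, Eve, Vega, 1982, 7, 3, Atlas), (24, Cal, Eve, Vega, 1982, 7, 3, Delta), (24, Cal, Xia, Echo, 2004, 20, 23, Atlas), (24, Cal, Xia, Echo, 2004, 20, 23, Delta), (24, Cal, Xia, Echo, 2004, 7, 3, Atlas), (24, Cal, Xia, Echo, 2004, 7, 3, Delta)}
π_{aname, role, year} gives {(Bo, Alpha, 2024), (Eve, Vega, 1982), (Kim, Vega, 1988), (Xia, Beta, 1997), (Xia, Echo, 2004)} (15 duplicate(s) eliminated).

{(Bo, Alpha, 2024), (Eve, Vega, 1982), (Kim, Vega, 1988), (Xia, Beta, 1997), (Xia, Echo, 2004)}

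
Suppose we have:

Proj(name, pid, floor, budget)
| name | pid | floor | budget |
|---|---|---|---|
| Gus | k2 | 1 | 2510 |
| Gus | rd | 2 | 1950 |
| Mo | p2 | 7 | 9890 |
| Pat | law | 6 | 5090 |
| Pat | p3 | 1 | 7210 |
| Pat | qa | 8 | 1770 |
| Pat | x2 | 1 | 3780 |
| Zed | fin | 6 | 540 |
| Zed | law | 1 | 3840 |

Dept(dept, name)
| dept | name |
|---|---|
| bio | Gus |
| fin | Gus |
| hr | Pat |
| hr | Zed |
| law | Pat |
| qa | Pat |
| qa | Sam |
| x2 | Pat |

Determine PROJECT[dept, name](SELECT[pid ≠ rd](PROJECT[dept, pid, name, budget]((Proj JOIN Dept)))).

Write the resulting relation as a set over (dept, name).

{(bio, Gus), (fin, Gus), (hr, Pat), (hr, Zed), (law, Pat), (qa, Pat), (x2, Pat)}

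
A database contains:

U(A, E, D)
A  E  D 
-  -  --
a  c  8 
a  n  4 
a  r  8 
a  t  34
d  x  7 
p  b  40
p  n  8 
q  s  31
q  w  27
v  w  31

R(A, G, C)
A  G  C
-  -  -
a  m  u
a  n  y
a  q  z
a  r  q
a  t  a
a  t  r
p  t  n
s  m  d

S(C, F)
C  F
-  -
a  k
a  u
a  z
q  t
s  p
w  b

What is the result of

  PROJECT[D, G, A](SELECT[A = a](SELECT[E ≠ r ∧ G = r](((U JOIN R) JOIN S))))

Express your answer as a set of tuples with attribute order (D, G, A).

{(34, r, a), (4, r, a), (8, r, a)}

Natural join on A: {(a, c, 8, m, u), (a, c, 8, n, y), (a, c, 8, q, z), (a, c, 8, r, q), (a, c, 8, t, a), (a, c, 8, t, r), (a, n, 4, m, u), (a, n, 4, n, y), (a, n, 4, q, z), (a, n, 4, r, q), (a, n, 4, t, a), (a, n, 4, t, r), (a, r, 8, m, u), (a, r, 8, n, y), (a, r, 8, q, z), (a, r, 8, r, q), (a, r, 8, t, a), (a, r, 8, t, r), (a, t, 34, m, u), (a, t, 34, n, y), (a, t, 34, q, z), (a, t, 34, r, q), (a, t, 34, t, a), (a, t, 34, t, r), (p, b, 40, t, n), (p, n, 8, t, n)}
Natural join on C: {(a, c, 8, r, q, t), (a, c, 8, t, a, k), (a, c, 8, t, a, u), (a, c, 8, t, a, z), (a, n, 4, r, q, t), (a, n, 4, t, a, k), (a, n, 4, t, a, u), (a, n, 4, t, a, z), (a, r, 8, r, q, t), (a, r, 8, t, a, k), (a, r, 8, t, a, u), (a, r, 8, t, a, z), (a, t, 34, r, q, t), (a, t, 34, t, a, k), (a, t, 34, t, a, u), (a, t, 34, t, a, z)}
σ[E ≠ r ∧ G = r]: keep tuples satisfying E ≠ r ∧ G = r → {(a, c, 8, r, q, t), (a, n, 4, r, q, t), (a, t, 34, r, q, t)}
σ[A = a]: keep tuples satisfying A = a → {(a, c, 8, r, q, t), (a, n, 4, r, q, t), (a, t, 34, r, q, t)}
π[D, G, A]: project onto (D, G, A) → {(34, r, a), (4, r, a), (8, r, a)}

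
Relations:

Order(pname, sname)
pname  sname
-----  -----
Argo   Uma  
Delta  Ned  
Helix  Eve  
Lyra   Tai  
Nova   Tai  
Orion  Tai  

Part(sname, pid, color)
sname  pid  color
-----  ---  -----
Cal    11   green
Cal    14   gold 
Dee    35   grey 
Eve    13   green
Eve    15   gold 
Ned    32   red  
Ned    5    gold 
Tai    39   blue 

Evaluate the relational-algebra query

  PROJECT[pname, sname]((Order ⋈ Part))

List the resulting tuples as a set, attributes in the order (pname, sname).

{(Delta, Ned), (Helix, Eve), (Lyra, Tai), (Nova, Tai), (Orion, Tai)}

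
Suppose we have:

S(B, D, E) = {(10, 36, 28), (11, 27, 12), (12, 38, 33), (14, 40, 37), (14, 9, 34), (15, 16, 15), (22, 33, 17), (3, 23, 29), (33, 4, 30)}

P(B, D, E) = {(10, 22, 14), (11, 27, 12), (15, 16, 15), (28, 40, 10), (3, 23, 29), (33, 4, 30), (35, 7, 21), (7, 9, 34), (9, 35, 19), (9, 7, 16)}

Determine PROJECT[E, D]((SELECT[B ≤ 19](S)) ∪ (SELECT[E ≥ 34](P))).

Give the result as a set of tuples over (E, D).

Filtering on B ≤ 19 leaves {(10, 36, 28), (11, 27, 12), (12, 38, 33), (14, 40, 37), (14, 9, 34), (15, 16, 15), (3, 23, 29)}.
Filtering on E ≥ 34 leaves {(7, 9, 34)}.
Taking the union: {(10, 36, 28), (11, 27, 12), (12, 38, 33), (14, 40, 37), (14, 9, 34), (15, 16, 15), (3, 23, 29), (7, 9, 34)}
π[E, D]: project onto (E, D) (1 duplicate(s) eliminated) → {(12, 27), (15, 16), (28, 36), (29, 23), (33, 38), (34, 9), (37, 40)}

{(12, 27), (15, 16), (28, 36), (29, 23), (33, 38), (34, 9), (37, 40)}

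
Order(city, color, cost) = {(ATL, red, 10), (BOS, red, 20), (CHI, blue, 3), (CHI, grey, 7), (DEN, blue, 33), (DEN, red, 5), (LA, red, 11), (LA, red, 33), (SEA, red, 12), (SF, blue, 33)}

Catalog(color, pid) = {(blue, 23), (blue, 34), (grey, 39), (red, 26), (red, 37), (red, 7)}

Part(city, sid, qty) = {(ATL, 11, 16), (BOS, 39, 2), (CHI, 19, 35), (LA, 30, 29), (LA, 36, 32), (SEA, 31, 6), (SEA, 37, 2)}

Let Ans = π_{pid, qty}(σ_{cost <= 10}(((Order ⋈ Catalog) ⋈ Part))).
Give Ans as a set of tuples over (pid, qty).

{(23, 35), (26, 16), (34, 35), (37, 16), (39, 35), (7, 16)}

Order ⋈ Catalog (natural join on color): {(ATL, red, 10, 26), (ATL, red, 10, 37), (ATL, red, 10, 7), (BOS, red, 20, 26), (BOS, red, 20, 37), (BOS, red, 20, 7), (CHI, blue, 3, 23), (CHI, blue, 3, 34), (CHI, grey, 7, 39), (DEN, blue, 33, 23), (DEN, blue, 33, 34), (DEN, red, 5, 26), (DEN, red, 5, 37), (DEN, red, 5, 7), (LA, red, 11, 26), (LA, red, 11, 37), (LA, red, 11, 7), (LA, red, 33, 26), (LA, red, 33, 37), (LA, red, 33, 7), (SEA, red, 12, 26), (SEA, red, 12, 37), (SEA, red, 12, 7), (SF, blue, 33, 23), (SF, blue, 33, 34)}
(Order ⋈ Catalog) ⋈ Part (natural join on city): {(ATL, red, 10, 26, 11, 16), (ATL, red, 10, 37, 11, 16), (ATL, red, 10, 7, 11, 16), (BOS, red, 20, 26, 39, 2), (BOS, red, 20, 37, 39, 2), (BOS, red, 20, 7, 39, 2), (CHI, blue, 3, 23, 19, 35), (CHI, blue, 3, 34, 19, 35), (CHI, grey, 7, 39, 19, 35), (LA, red, 11, 26, 30, 29), (LA, red, 11, 26, 36, 32), (LA, red, 11, 37, 30, 29), (LA, red, 11, 37, 36, 32), (LA, red, 11, 7, 30, 29), (LA, red, 11, 7, 36, 32), (LA, red, 33, 26, 30, 29), (LA, red, 33, 26, 36, 32), (LA, red, 33, 37, 30, 29), (LA, red, 33, 37, 36, 32), (LA, red, 33, 7, 30, 29), (LA, red, 33, 7, 36, 32), (SEA, red, 12, 26, 31, 6), (SEA, red, 12, 26, 37, 2), (SEA, red, 12, 37, 31, 6), (SEA, red, 12, 37, 37, 2), (SEA, red, 12, 7, 31, 6), (SEA, red, 12, 7, 37, 2)}
Apply σ_{cost <= 10}; surviving tuples: {(ATL, red, 10, 26, 11, 16), (ATL, red, 10, 37, 11, 16), (ATL, red, 10, 7, 11, 16), (CHI, blue, 3, 23, 19, 35), (CHI, blue, 3, 34, 19, 35), (CHI, grey, 7, 39, 19, 35)}
Projecting to pid, qty: {(23, 35), (26, 16), (34, 35), (37, 16), (39, 35), (7, 16)}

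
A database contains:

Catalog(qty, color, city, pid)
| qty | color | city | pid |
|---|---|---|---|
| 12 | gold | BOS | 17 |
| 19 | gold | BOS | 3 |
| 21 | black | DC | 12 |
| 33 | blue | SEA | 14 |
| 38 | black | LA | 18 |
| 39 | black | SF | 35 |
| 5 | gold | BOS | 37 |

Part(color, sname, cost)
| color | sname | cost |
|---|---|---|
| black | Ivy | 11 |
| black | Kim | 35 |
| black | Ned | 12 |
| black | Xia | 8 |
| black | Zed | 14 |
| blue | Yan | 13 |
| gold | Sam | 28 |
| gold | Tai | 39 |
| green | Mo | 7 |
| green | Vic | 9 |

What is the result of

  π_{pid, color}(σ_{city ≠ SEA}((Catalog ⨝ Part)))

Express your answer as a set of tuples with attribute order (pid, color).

Natural join on color: {(12, gold, BOS, 17, Sam, 28), (12, gold, BOS, 17, Tai, 39), (19, gold, BOS, 3, Sam, 28), (19, gold, BOS, 3, Tai, 39), (21, black, DC, 12, Ivy, 11), (21, black, DC, 12, Kim, 35), (21, black, DC, 12, Ned, 12), (21, black, DC, 12, Xia, 8), (21, black, DC, 12, Zed, 14), (33, blue, SEA, 14, Yan, 13), (38, black, LA, 18, Ivy, 11), (38, black, LA, 18, Kim, 35), (38, black, LA, 18, Ned, 12), (38, black, LA, 18, Xia, 8), (38, black, LA, 18, Zed, 14), (39, black, SF, 35, Ivy, 11), (39, black, SF, 35, Kim, 35), (39, black, SF, 35, Ned, 12), (39, black, SF, 35, Xia, 8), (39, black, SF, 35, Zed, 14), (5, gold, BOS, 37, Sam, 28), (5, gold, BOS, 37, Tai, 39)}
σ[city ≠ SEA]: keep tuples satisfying city ≠ SEA → {(12, gold, BOS, 17, Sam, 28), (12, gold, BOS, 17, Tai, 39), (19, gold, BOS, 3, Sam, 28), (19, gold, BOS, 3, Tai, 39), (21, black, DC, 12, Ivy, 11), (21, black, DC, 12, Kim, 35), (21, black, DC, 12, Ned, 12), (21, black, DC, 12, Xia, 8), (21, black, DC, 12, Zed, 14), (38, black, LA, 18, Ivy, 11), (38, black, LA, 18, Kim, 35), (38, black, LA, 18, Ned, 12), (38, black, LA, 18, Xia, 8), (38, black, LA, 18, Zed, 14), (39, black, SF, 35, Ivy, 11), (39, black, SF, 35, Kim, 35), (39, black, SF, 35, Ned, 12), (39, black, SF, 35, Xia, 8), (39, black, SF, 35, Zed, 14), (5, gold, BOS, 37, Sam, 28), (5, gold, BOS, 37, Tai, 39)}
π[pid, color]: project onto (pid, color) (15 duplicate(s) eliminated) → {(12, black), (17, gold), (18, black), (3, gold), (35, black), (37, gold)}

{(12, black), (17, gold), (18, black), (3, gold), (35, black), (37, gold)}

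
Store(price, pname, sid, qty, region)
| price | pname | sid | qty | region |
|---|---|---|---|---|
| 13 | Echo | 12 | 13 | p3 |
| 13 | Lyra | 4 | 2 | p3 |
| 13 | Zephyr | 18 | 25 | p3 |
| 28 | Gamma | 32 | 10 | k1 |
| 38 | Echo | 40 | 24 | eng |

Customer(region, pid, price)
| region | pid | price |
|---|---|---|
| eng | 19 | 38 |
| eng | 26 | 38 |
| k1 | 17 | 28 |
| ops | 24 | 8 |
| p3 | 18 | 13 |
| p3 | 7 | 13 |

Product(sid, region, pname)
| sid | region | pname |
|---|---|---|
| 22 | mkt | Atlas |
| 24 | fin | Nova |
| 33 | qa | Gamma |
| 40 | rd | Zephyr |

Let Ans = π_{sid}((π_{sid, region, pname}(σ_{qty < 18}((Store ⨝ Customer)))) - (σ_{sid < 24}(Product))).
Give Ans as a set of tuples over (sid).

{12, 32, 4}

Store ⋈ Customer (natural join on price, region): {(13, Echo, 12, 13, p3, 18), (13, Echo, 12, 13, p3, 7), (13, Lyra, 4, 2, p3, 18), (13, Lyra, 4, 2, p3, 7), (13, Zephyr, 18, 25, p3, 18), (13, Zephyr, 18, 25, p3, 7), (28, Gamma, 32, 10, k1, 17), (38, Echo, 40, 24, eng, 19), (38, Echo, 40, 24, eng, 26)}
Apply σ_{qty < 18}; surviving tuples: {(13, Echo, 12, 13, p3, 18), (13, Echo, 12, 13, p3, 7), (13, Lyra, 4, 2, p3, 18), (13, Lyra, 4, 2, p3, 7), (28, Gamma, 32, 10, k1, 17)}
Projecting to sid, region, pname (2 duplicate(s) eliminated): {(12, p3, Echo), (32, k1, Gamma), (4, p3, Lyra)}
Apply σ_{sid < 24}; surviving tuples: {(22, mkt, Atlas)}
Taking the difference: {(12, p3, Echo), (32, k1, Gamma), (4, p3, Lyra)}
Projecting to sid: {12, 32, 4}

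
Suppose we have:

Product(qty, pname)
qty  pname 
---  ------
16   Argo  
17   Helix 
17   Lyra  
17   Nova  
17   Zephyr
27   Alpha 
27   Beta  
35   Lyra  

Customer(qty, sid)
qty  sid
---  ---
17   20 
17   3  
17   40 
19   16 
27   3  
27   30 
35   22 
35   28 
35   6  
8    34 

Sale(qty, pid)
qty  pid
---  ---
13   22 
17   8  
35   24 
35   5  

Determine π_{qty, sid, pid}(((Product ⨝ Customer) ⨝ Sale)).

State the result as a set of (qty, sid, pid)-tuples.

{(17, 20, 8), (17, 3, 8), (17, 40, 8), (35, 22, 24), (35, 22, 5), (35, 28, 24), (35, 28, 5), (35, 6, 24), (35, 6, 5)}

Product ⋈ Customer (natural join on qty): {(17, Helix, 20), (17, Helix, 3), (17, Helix, 40), (17, Lyra, 20), (17, Lyra, 3), (17, Lyra, 40), (17, Nova, 20), (17, Nova, 3), (17, Nova, 40), (17, Zephyr, 20), (17, Zephyr, 3), (17, Zephyr, 40), (27, Alpha, 3), (27, Alpha, 30), (27, Beta, 3), (27, Beta, 30), (35, Lyra, 22), (35, Lyra, 28), (35, Lyra, 6)}
(Product ⨝ Customer) ⋈ Sale (natural join on qty): {(17, Helix, 20, 8), (17, Helix, 3, 8), (17, Helix, 40, 8), (17, Lyra, 20, 8), (17, Lyra, 3, 8), (17, Lyra, 40, 8), (17, Nova, 20, 8), (17, Nova, 3, 8), (17, Nova, 40, 8), (17, Zephyr, 20, 8), (17, Zephyr, 3, 8), (17, Zephyr, 40, 8), (35, Lyra, 22, 24), (35, Lyra, 22, 5), (35, Lyra, 28, 24), (35, Lyra, 28, 5), (35, Lyra, 6, 24), (35, Lyra, 6, 5)}
Keep only column(s) qty, sid, pid (9 duplicate(s) eliminated): {(17, 20, 8), (17, 3, 8), (17, 40, 8), (35, 22, 24), (35, 22, 5), (35, 28, 24), (35, 28, 5), (35, 6, 24), (35, 6, 5)}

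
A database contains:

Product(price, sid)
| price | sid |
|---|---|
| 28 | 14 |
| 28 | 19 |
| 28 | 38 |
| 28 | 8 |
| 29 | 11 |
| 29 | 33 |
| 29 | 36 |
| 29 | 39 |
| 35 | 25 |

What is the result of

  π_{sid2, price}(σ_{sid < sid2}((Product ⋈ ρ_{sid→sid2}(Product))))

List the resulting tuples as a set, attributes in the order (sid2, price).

ρ[sid→sid2]: schema becomes (price, sid2); tuples unchanged.
Joining Product and ρ_{sid→sid2}(Product) on price yields {(28, 14, 14), (28, 14, 19), (28, 14, 38), (28, 14, 8), (28, 19, 14), (28, 19, 19), (28, 19, 38), (28, 19, 8), (28, 38, 14), (28, 38, 19), (28, 38, 38), (28, 38, 8), (28, 8, 14), (28, 8, 19), (28, 8, 38), (28, 8, 8), (29, 11, 11), (29, 11, 33), (29, 11, 36), (29, 11, 39), (29, 33, 11), (29, 33, 33), (29, 33, 36), (29, 33, 39), (29, 36, 11), (29, 36, 33), (29, 36, 36), (29, 36, 39), (29, 39, 11), (29, 39, 33), (29, 39, 36), (29, 39, 39), (35, 25, 25)}.
Apply σ_{sid < sid2}; surviving tuples: {(28, 14, 19), (28, 14, 38), (28, 19, 38), (28, 8, 14), (28, 8, 19), (28, 8, 38), (29, 11, 33), (29, 11, 36), (29, 11, 39), (29, 33, 36), (29, 33, 39), (29, 36, 39)}
π_{sid2, price} gives {(14, 28), (19, 28), (33, 29), (36, 29), (38, 28), (39, 29)} (6 duplicate(s) eliminated).

{(14, 28), (19, 28), (33, 29), (36, 29), (38, 28), (39, 29)}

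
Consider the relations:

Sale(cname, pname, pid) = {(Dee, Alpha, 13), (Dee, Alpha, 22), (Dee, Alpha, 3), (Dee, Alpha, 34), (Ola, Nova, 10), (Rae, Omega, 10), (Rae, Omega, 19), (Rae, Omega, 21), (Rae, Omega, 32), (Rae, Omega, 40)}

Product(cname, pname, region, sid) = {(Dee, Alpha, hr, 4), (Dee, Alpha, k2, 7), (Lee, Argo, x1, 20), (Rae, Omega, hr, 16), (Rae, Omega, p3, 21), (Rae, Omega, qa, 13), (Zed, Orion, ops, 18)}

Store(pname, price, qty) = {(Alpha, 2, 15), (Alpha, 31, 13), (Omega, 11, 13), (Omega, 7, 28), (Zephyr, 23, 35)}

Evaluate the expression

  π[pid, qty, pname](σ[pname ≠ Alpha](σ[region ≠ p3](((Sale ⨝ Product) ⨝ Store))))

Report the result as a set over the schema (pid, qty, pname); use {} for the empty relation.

Joining Sale and Product on cname, pname yields {(Dee, Alpha, 13, hr, 4), (Dee, Alpha, 13, k2, 7), (Dee, Alpha, 22, hr, 4), (Dee, Alpha, 22, k2, 7), (Dee, Alpha, 3, hr, 4), (Dee, Alpha, 3, k2, 7), (Dee, Alpha, 34, hr, 4), (Dee, Alpha, 34, k2, 7), (Rae, Omega, 10, hr, 16), (Rae, Omega, 10, p3, 21), (Rae, Omega, 10, qa, 13), (Rae, Omega, 19, hr, 16), (Rae, Omega, 19, p3, 21), (Rae, Omega, 19, qa, 13), (Rae, Omega, 21, hr, 16), (Rae, Omega, 21, p3, 21), (Rae, Omega, 21, qa, 13), (Rae, Omega, 32, hr, 16), (Rae, Omega, 32, p3, 21), (Rae, Omega, 32, qa, 13), (Rae, Omega, 40, hr, 16), (Rae, Omega, 40, p3, 21), (Rae, Omega, 40, qa, 13)}.
Joining (Sale ⨝ Product) and Store on pname yields {(Dee, Alpha, 13, hr, 4, 2, 15), (Dee, Alpha, 13, hr, 4, 31, 13), (Dee, Alpha, 13, k2, 7, 2, 15), (Dee, Alpha, 13, k2, 7, 31, 13), (Dee, Alpha, 22, hr, 4, 2, 15), (Dee, Alpha, 22, hr, 4, 31, 13), (Dee, Alpha, 22, k2, 7, 2, 15), (Dee, Alpha, 22, k2, 7, 31, 13), (Dee, Alpha, 3, hr, 4, 2, 15), (Dee, Alpha, 3, hr, 4, 31, 13), (Dee, Alpha, 3, k2, 7, 2, 15), (Dee, Alpha, 3, k2, 7, 31, 13), (Dee, Alpha, 34, hr, 4, 2, 15), (Dee, Alpha, 34, hr, 4, 31, 13), (Dee, Alpha, 34, k2, 7, 2, 15), (Dee, Alpha, 34, k2, 7, 31, 13), (Rae, Omega, 10, hr, 16, 11, 13), (Rae, Omega, 10, hr, 16, 7, 28), (Rae, Omega, 10, p3, 21, 11, 13), (Rae, Omega, 10, p3, 21, 7, 28), (Rae, Omega, 10, qa, 13, 11, 13), (Rae, Omega, 10, qa, 13, 7, 28), (Rae, Omega, 19, hr, 16, 11, 13), (Rae, Omega, 19, hr, 16, 7, 28), (Rae, Omega, 19, p3, 21, 11, 13), (Rae, Omega, 19, p3, 21, 7, 28), (Rae, Omega, 19, qa, 13, 11, 13), (Rae, Omega, 19, qa, 13, 7, 28), (Rae, Omega, 21, hr, 16, 11, 13), (Rae, Omega, 21, hr, 16, 7, 28), (Rae, Omega, 21, p3, 21, 11, 13), (Rae, Omega, 21, p3, 21, 7, 28), (Rae, Omega, 21, qa, 13, 11, 13), (Rae, Omega, 21, qa, 13, 7, 28), (Rae, Omega, 32, hr, 16, 11, 13), (Rae, Omega, 32, hr, 16, 7, 28), (Rae, Omega, 32, p3, 21, 11, 13), (Rae, Omega, 32, p3, 21, 7, 28), (Rae, Omega, 32, qa, 13, 11, 13), (Rae, Omega, 32, qa, 13, 7, 28), (Rae, Omega, 40, hr, 16, 11, 13), (Rae, Omega, 40, hr, 16, 7, 28), (Rae, Omega, 40, p3, 21, 11, 13), (Rae, Omega, 40, p3, 21, 7, 28), (Rae, Omega, 40, qa, 13, 11, 13), (Rae, Omega, 40, qa, 13, 7, 28)}.
Apply σ_{region ≠ p3}; surviving tuples: {(Dee, Alpha, 13, hr, 4, 2, 15), (Dee, Alpha, 13, hr, 4, 31, 13), (Dee, Alpha, 13, k2, 7, 2, 15), (Dee, Alpha, 13, k2, 7, 31, 13), (Dee, Alpha, 22, hr, 4, 2, 15), (Dee, Alpha, 22, hr, 4, 31, 13), (Dee, Alpha, 22, k2, 7, 2, 15), (Dee, Alpha, 22, k2, 7, 31, 13), (Dee, Alpha, 3, hr, 4, 2, 15), (Dee, Alpha, 3, hr, 4, 31, 13), (Dee, Alpha, 3, k2, 7, 2, 15), (Dee, Alpha, 3, k2, 7, 31, 13), (Dee, Alpha, 34, hr, 4, 2, 15), (Dee, Alpha, 34, hr, 4, 31, 13), (Dee, Alpha, 34, k2, 7, 2, 15), (Dee, Alpha, 34, k2, 7, 31, 13), (Rae, Omega, 10, hr, 16, 11, 13), (Rae, Omega, 10, hr, 16, 7, 28), (Rae, Omega, 10, qa, 13, 11, 13), (Rae, Omega, 10, qa, 13, 7, 28), (Rae, Omega, 19, hr, 16, 11, 13), (Rae, Omega, 19, hr, 16, 7, 28), (Rae, Omega, 19, qa, 13, 11, 13), (Rae, Omega, 19, qa, 13, 7, 28), (Rae, Omega, 21, hr, 16, 11, 13), (Rae, Omega, 21, hr, 16, 7, 28), (Rae, Omega, 21, qa, 13, 11, 13), (Rae, Omega, 21, qa, 13, 7, 28), (Rae, Omega, 32, hr, 16, 11, 13), (Rae, Omega, 32, hr, 16, 7, 28), (Rae, Omega, 32, qa, 13, 11, 13), (Rae, Omega, 32, qa, 13, 7, 28), (Rae, Omega, 40, hr, 16, 11, 13), (Rae, Omega, 40, hr, 16, 7, 28), (Rae, Omega, 40, qa, 13, 11, 13), (Rae, Omega, 40, qa, 13, 7, 28)}
Apply σ_{pname ≠ Alpha}; surviving tuples: {(Rae, Omega, 10, hr, 16, 11, 13), (Rae, Omega, 10, hr, 16, 7, 28), (Rae, Omega, 10, qa, 13, 11, 13), (Rae, Omega, 10, qa, 13, 7, 28), (Rae, Omega, 19, hr, 16, 11, 13), (Rae, Omega, 19, hr, 16, 7, 28), (Rae, Omega, 19, qa, 13, 11, 13), (Rae, Omega, 19, qa, 13, 7, 28), (Rae, Omega, 21, hr, 16, 11, 13), (Rae, Omega, 21, hr, 16, 7, 28), (Rae, Omega, 21, qa, 13, 11, 13), (Rae, Omega, 21, qa, 13, 7, 28), (Rae, Omega, 32, hr, 16, 11, 13), (Rae, Omega, 32, hr, 16, 7, 28), (Rae, Omega, 32, qa, 13, 11, 13), (Rae, Omega, 32, qa, 13, 7, 28), (Rae, Omega, 40, hr, 16, 11, 13), (Rae, Omega, 40, hr, 16, 7, 28), (Rae, Omega, 40, qa, 13, 11, 13), (Rae, Omega, 40, qa, 13, 7, 28)}
π[pid, qty, pname]: project onto (pid, qty, pname) (10 duplicate(s) eliminated) → {(10, 13, Omega), (10, 28, Omega), (19, 13, Omega), (19, 28, Omega), (21, 13, Omega), (21, 28, Omega), (32, 13, Omega), (32, 28, Omega), (40, 13, Omega), (40, 28, Omega)}

{(10, 13, Omega), (10, 28, Omega), (19, 13, Omega), (19, 28, Omega), (21, 13, Omega), (21, 28, Omega), (32, 13, Omega), (32, 28, Omega), (40, 13, Omega), (40, 28, Omega)}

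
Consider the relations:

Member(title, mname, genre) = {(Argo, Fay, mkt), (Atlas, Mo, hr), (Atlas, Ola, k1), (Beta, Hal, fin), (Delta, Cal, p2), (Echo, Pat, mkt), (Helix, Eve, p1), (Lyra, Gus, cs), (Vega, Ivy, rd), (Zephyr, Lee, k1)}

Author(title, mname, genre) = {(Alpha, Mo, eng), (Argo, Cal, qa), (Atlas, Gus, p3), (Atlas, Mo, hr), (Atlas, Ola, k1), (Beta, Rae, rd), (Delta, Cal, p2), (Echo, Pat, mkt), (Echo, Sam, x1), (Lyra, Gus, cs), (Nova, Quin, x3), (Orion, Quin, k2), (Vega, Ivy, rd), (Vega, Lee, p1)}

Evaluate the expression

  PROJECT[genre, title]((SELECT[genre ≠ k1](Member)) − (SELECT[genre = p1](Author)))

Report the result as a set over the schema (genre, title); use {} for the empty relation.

{(cs, Lyra), (fin, Beta), (hr, Atlas), (mkt, Argo), (mkt, Echo), (p1, Helix), (p2, Delta), (rd, Vega)}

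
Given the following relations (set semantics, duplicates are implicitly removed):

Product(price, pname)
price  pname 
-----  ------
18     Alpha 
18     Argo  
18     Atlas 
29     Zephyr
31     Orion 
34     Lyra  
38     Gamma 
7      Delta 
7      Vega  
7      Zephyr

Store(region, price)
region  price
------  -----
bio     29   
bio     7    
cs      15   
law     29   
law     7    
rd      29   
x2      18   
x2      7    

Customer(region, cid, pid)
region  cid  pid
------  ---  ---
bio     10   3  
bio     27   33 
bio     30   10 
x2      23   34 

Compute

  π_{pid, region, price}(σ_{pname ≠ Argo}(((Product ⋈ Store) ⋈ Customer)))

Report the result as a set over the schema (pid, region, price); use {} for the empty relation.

Product ⋈ Store (natural join on price): {(18, Alpha, x2), (18, Argo, x2), (18, Atlas, x2), (29, Zephyr, bio), (29, Zephyr, law), (29, Zephyr, rd), (7, Delta, bio), (7, Delta, law), (7, Delta, x2), (7, Vega, bio), (7, Vega, law), (7, Vega, x2), (7, Zephyr, bio), (7, Zephyr, law), (7, Zephyr, x2)}
(Product ⋈ Store) ⋈ Customer (natural join on region): {(18, Alpha, x2, 23, 34), (18, Argo, x2, 23, 34), (18, Atlas, x2, 23, 34), (29, Zephyr, bio, 10, 3), (29, Zephyr, bio, 27, 33), (29, Zephyr, bio, 30, 10), (7, Delta, bio, 10, 3), (7, Delta, bio, 27, 33), (7, Delta, bio, 30, 10), (7, Delta, x2, 23, 34), (7, Vega, bio, 10, 3), (7, Vega, bio, 27, 33), (7, Vega, bio, 30, 10), (7, Vega, x2, 23, 34), (7, Zephyr, bio, 10, 3), (7, Zephyr, bio, 27, 33), (7, Zephyr, bio, 30, 10), (7, Zephyr, x2, 23, 34)}
Filtering on pname ≠ Argo leaves {(18, Alpha, x2, 23, 34), (18, Atlas, x2, 23, 34), (29, Zephyr, bio, 10, 3), (29, Zephyr, bio, 27, 33), (29, Zephyr, bio, 30, 10), (7, Delta, bio, 10, 3), (7, Delta, bio, 27, 33), (7, Delta, bio, 30, 10), (7, Delta, x2, 23, 34), (7, Vega, bio, 10, 3), (7, Vega, bio, 27, 33), (7, Vega, bio, 30, 10), (7, Vega, x2, 23, 34), (7, Zephyr, bio, 10, 3), (7, Zephyr, bio, 27, 33), (7, Zephyr, bio, 30, 10), (7, Zephyr, x2, 23, 34)}.
π_{pid, region, price} gives {(10, bio, 29), (10, bio, 7), (3, bio, 29), (3, bio, 7), (33, bio, 29), (33, bio, 7), (34, x2, 18), (34, x2, 7)} (9 duplicate(s) eliminated).

{(10, bio, 29), (10, bio, 7), (3, bio, 29), (3, bio, 7), (33, bio, 29), (33, bio, 7), (34, x2, 18), (34, x2, 7)}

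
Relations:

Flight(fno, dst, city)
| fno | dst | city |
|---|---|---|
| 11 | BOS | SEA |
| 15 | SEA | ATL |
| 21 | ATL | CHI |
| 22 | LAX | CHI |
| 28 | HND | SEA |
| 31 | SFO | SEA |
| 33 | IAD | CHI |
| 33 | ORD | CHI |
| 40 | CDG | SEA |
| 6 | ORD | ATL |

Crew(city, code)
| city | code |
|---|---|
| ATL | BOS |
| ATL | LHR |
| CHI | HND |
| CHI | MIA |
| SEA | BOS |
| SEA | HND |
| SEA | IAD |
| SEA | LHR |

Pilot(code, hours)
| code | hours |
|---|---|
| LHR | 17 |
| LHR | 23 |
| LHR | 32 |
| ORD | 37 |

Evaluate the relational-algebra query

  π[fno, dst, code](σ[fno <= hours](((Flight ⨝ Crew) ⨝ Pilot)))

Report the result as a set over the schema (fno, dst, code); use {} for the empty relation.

{(11, BOS, LHR), (15, SEA, LHR), (28, HND, LHR), (31, SFO, LHR), (6, ORD, LHR)}

Natural join on city: {(11, BOS, SEA, BOS), (11, BOS, SEA, HND), (11, BOS, SEA, IAD), (11, BOS, SEA, LHR), (15, SEA, ATL, BOS), (15, SEA, ATL, LHR), (21, ATL, CHI, HND), (21, ATL, CHI, MIA), (22, LAX, CHI, HND), (22, LAX, CHI, MIA), (28, HND, SEA, BOS), (28, HND, SEA, HND), (28, HND, SEA, IAD), (28, HND, SEA, LHR), (31, SFO, SEA, BOS), (31, SFO, SEA, HND), (31, SFO, SEA, IAD), (31, SFO, SEA, LHR), (33, IAD, CHI, HND), (33, IAD, CHI, MIA), (33, ORD, CHI, HND), (33, ORD, CHI, MIA), (40, CDG, SEA, BOS), (40, CDG, SEA, HND), (40, CDG, SEA, IAD), (40, CDG, SEA, LHR), (6, ORD, ATL, BOS), (6, ORD, ATL, LHR)}
Natural join on code: {(11, BOS, SEA, LHR, 17), (11, BOS, SEA, LHR, 23), (11, BOS, SEA, LHR, 32), (15, SEA, ATL, LHR, 17), (15, SEA, ATL, LHR, 23), (15, SEA, ATL, LHR, 32), (28, HND, SEA, LHR, 17), (28, HND, SEA, LHR, 23), (28, HND, SEA, LHR, 32), (31, SFO, SEA, LHR, 17), (31, SFO, SEA, LHR, 23), (31, SFO, SEA, LHR, 32), (40, CDG, SEA, LHR, 17), (40, CDG, SEA, LHR, 23), (40, CDG, SEA, LHR, 32), (6, ORD, ATL, LHR, 17), (6, ORD, ATL, LHR, 23), (6, ORD, ATL, LHR, 32)}
Filtering on fno <= hours leaves {(11, BOS, SEA, LHR, 17), (11, BOS, SEA, LHR, 23), (11, BOS, SEA, LHR, 32), (15, SEA, ATL, LHR, 17), (15, SEA, ATL, LHR, 23), (15, SEA, ATL, LHR, 32), (28, HND, SEA, LHR, 32), (31, SFO, SEA, LHR, 32), (6, ORD, ATL, LHR, 17), (6, ORD, ATL, LHR, 23), (6, ORD, ATL, LHR, 32)}.
π[fno, dst, code]: project onto (fno, dst, code) (6 duplicate(s) eliminated) → {(11, BOS, LHR), (15, SEA, LHR), (28, HND, LHR), (31, SFO, LHR), (6, ORD, LHR)}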